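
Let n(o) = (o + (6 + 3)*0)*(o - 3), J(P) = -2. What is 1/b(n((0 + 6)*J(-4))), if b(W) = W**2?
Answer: 1/32400 ≈ 3.0864e-5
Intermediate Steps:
n(o) = o*(-3 + o) (n(o) = (o + 9*0)*(-3 + o) = (o + 0)*(-3 + o) = o*(-3 + o))
1/b(n((0 + 6)*J(-4))) = 1/((((0 + 6)*(-2))*(-3 + (0 + 6)*(-2)))**2) = 1/(((6*(-2))*(-3 + 6*(-2)))**2) = 1/((-12*(-3 - 12))**2) = 1/((-12*(-15))**2) = 1/(180**2) = 1/32400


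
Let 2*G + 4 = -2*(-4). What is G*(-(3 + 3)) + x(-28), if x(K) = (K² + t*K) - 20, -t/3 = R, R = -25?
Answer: -1348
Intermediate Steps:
t = 75 (t = -3*(-25) = 75)
G = 2 (G = -2 + (-2*(-4))/2 = -2 + (½)*8 = -2 + 4 = 2)
x(K) = -20 + K² + 75*K (x(K) = (K² + 75*K) - 20 = -20 + K² + 75*K)
G*(-(3 + 3)) + x(-28) = 2*(-(3 + 3)) + (-20 + (-28)² + 75*(-28)) = 2*(-1*6) + (-20 + 784 - 2100) = 2*(-6) - 1336 = -12 - 1336 = -1348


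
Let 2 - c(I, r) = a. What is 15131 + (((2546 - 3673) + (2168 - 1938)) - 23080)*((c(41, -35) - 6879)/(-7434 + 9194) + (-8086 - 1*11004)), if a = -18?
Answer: 805779925603/1760 ≈ 4.5783e+8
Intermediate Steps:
c(I, r) = 20 (c(I, r) = 2 - 1*(-18) = 2 + 18 = 20)
15131 + (((2546 - 3673) + (2168 - 1938)) - 23080)*((c(41, -35) - 6879)/(-7434 + 9194) + (-8086 - 1*11004)) = 15131 + (((2546 - 3673) + (2168 - 1938)) - 23080)*((20 - 6879)/(-7434 + 9194) + (-8086 - 1*11004)) = 15131 + ((-1127 + 230) - 23080)*(-6859/1760 + (-8086 - 11004)) = 15131 + (-897 - 23080)*(-6859*1/1760 - 19090) = 15131 - 23977*(-6859/1760 - 19090) = 15131 - 23977*(-33605259/1760) = 15131 + 805753295043/1760 = 805779925603/1760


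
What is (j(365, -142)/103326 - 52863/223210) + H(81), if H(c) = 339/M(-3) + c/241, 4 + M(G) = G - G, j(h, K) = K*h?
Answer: -27841203883699/326957561580 ≈ -85.152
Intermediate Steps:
M(G) = -4 (M(G) = -4 + (G - G) = -4 + 0 = -4)
H(c) = -339/4 + c/241 (H(c) = 339/(-4) + c/241 = 339*(-1/4) + c*(1/241) = -339/4 + c/241)
(j(365, -142)/103326 - 52863/223210) + H(81) = (-142*365/103326 - 52863/223210) + (-339/4 + (1/241)*81) = (-51830*1/103326 - 52863*1/223210) + (-339/4 + 81/241) = (-25915/51663 - 52863/223210) - 81375/964 = -500914607/678335190 - 81375/964 = -27841203883699/326957561580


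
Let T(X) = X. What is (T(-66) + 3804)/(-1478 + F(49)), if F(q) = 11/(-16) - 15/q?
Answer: -2930592/1159531 ≈ -2.5274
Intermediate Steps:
F(q) = -11/16 - 15/q (F(q) = 11*(-1/16) - 15/q = -11/16 - 15/q)
(T(-66) + 3804)/(-1478 + F(49)) = (-66 + 3804)/(-1478 + (-11/16 - 15/49)) = 3738/(-1478 + (-11/16 - 15*1/49)) = 3738/(-1478 + (-11/16 - 15/49)) = 3738/(-1478 - 779/784) = 3738/(-1159531/784) = 3738*(-784/1159531) = -2930592/1159531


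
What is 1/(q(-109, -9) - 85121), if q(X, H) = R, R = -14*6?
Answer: -1/85205 ≈ -1.1736e-5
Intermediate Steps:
R = -84
q(X, H) = -84
1/(q(-109, -9) - 85121) = 1/(-84 - 85121) = 1/(-85205) = -1/85205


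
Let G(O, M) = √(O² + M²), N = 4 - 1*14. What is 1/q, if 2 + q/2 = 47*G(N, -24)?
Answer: 1/2440 ≈ 0.00040984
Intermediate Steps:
N = -10 (N = 4 - 14 = -10)
G(O, M) = √(M² + O²)
q = 2440 (q = -4 + 2*(47*√((-24)² + (-10)²)) = -4 + 2*(47*√(576 + 100)) = -4 + 2*(47*√676) = -4 + 2*(47*26) = -4 + 2*1222 = -4 + 2444 = 2440)
1/q = 1/2440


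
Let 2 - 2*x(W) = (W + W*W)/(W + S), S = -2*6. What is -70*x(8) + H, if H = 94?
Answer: -606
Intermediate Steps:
S = -12
x(W) = 1 - (W + W²)/(2*(-12 + W)) (x(W) = 1 - (W + W*W)/(2*(W - 12)) = 1 - (W + W²)/(2*(-12 + W)))
-70*x(8) + H = -35*(-24 + 8 - 1*8²)/(-12 + 8) + 94 = -35*(-24 + 8 - 1*64)/(-4) + 94 = -35*(-1)*(-24 + 8 - 64)/4 + 94 = -35*(-1)*(-80)/4 + 94 = -70*10 + 94 = -700 + 94 = -606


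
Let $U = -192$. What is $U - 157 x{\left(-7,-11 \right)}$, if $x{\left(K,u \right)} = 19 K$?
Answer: $20689$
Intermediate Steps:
$U - 157 x{\left(-7,-11 \right)} = -192 - 157 \cdot 19 \left(-7\right) = -192 - -20881 = -192 + 20881 = 20689$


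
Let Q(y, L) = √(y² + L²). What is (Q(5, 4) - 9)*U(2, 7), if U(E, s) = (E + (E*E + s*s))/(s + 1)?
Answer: -495/8 + 55*√41/8 ≈ -17.854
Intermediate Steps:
Q(y, L) = √(L² + y²)
U(E, s) = (E + E² + s²)/(1 + s) (U(E, s) = (E + (E² + s²))/(1 + s) = (E + E² + s²)/(1 + s))
(Q(5, 4) - 9)*U(2, 7) = (√(4² + 5²) - 9)*((2 + 2² + 7²)/(1 + 7)) = (√(16 + 25) - 9)*((2 + 4 + 49)/8) = (√41 - 9)*((⅛)*55) = (-9 + √41)*(55/8) = -495/8 + 55*√41/8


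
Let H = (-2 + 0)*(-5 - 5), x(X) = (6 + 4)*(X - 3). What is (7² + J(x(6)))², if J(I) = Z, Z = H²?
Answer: 201601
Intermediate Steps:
x(X) = -30 + 10*X (x(X) = 10*(-3 + X) = -30 + 10*X)
H = 20 (H = -2*(-10) = 20)
Z = 400 (Z = 20² = 400)
J(I) = 400
(7² + J(x(6)))² = (7² + 400)² = (49 + 400)² = 449² = 201601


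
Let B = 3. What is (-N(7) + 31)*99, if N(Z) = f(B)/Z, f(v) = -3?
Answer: 21780/7 ≈ 3111.4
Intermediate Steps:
N(Z) = -3/Z
(-N(7) + 31)*99 = (-(-3)/7 + 31)*99 = (-1*(-3/7) + 31)*99 = (3/7 + 31)*99 = (220/7)*99 = 21780/7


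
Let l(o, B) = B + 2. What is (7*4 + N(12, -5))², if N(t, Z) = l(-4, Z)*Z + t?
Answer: 3025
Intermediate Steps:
l(o, B) = 2 + B
N(t, Z) = t + Z*(2 + Z) (N(t, Z) = (2 + Z)*Z + t = Z*(2 + Z) + t = t + Z*(2 + Z))
(7*4 + N(12, -5))² = (7*4 + (12 - 5*(2 - 5)))² = (28 + (12 - 5*(-3)))² = (28 + (12 + 15))² = (28 + 27)² = 55² = 3025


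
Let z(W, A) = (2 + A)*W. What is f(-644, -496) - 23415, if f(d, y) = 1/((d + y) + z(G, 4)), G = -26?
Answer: -30345841/1296 ≈ -23415.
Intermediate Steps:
z(W, A) = W*(2 + A)
f(d, y) = 1/(-156 + d + y) (f(d, y) = 1/((d + y) - 26*(2 + 4)) = 1/((d + y) - 26*6) = 1/((d + y) - 156) = 1/(-156 + d + y))
f(-644, -496) - 23415 = 1/(-156 - 644 - 496) - 23415 = 1/(-1296) - 23415 = -1/1296 - 23415 = -30345841/1296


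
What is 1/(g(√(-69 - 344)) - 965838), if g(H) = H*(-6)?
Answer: I/(6*(√413 - 160973*I)) ≈ -1.0354e-6 + 1.3071e-10*I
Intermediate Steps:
g(H) = -6*H
1/(g(√(-69 - 344)) - 965838) = 1/(-6*√(-69 - 344) - 965838) = 1/(-6*I*√413 - 965838) = 1/(-965838 - 6*I*√413)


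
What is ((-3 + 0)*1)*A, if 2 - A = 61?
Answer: 177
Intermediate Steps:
A = -59 (A = 2 - 1*61 = 2 - 61 = -59)
((-3 + 0)*1)*A = ((-3 + 0)*1)*(-59) = -3*1*(-59) = -3*(-59) = 177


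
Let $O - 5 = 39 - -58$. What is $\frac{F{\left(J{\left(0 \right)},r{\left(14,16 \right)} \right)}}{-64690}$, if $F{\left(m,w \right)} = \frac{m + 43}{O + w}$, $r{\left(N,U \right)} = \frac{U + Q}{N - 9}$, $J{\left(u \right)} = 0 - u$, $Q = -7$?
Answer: $- \frac{43}{6714822} \approx -6.4037 \cdot 10^{-6}$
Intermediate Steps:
$J{\left(u \right)} = - u$
$r{\left(N,U \right)} = \frac{-7 + U}{-9 + N}$ ($r{\left(N,U \right)} = \frac{U - 7}{N - 9} = \frac{-7 + U}{-9 + N}$)
$O = 102$ ($O = 5 + \left(39 - -58\right) = 5 + \left(39 + 58\right) = 5 + 97 = 102$)
$F{\left(m,w \right)} = \frac{43 + m}{102 + w}$ ($F{\left(m,w \right)} = \frac{m + 43}{102 + w} = \frac{43 + m}{102 + w}$)
$\frac{F{\left(J{\left(0 \right)},r{\left(14,16 \right)} \right)}}{-64690} = \frac{\frac{1}{102 + \frac{-7 + 16}{-9 + 14}} \left(43 - 0\right)}{-64690} = \frac{43 + 0}{102 + \frac{1}{5} \cdot 9} \left(- \frac{1}{64690}\right) = \frac{1}{102 + \frac{1}{5} \cdot 9} \cdot 43 \left(- \frac{1}{64690}\right) = \frac{1}{102 + \frac{9}{5}} \cdot 43 \left(- \frac{1}{64690}\right) = \frac{1}{\frac{519}{5}} \cdot 43 \left(- \frac{1}{64690}\right) = \frac{5}{519} \cdot 43 \left(- \frac{1}{64690}\right) = \frac{215}{519} \left(- \frac{1}{64690}\right) = - \frac{43}{6714822}$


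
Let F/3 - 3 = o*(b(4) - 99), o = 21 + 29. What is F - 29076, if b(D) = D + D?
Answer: -42717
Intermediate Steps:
b(D) = 2*D
o = 50
F = -13641 (F = 9 + 3*(50*(2*4 - 99)) = 9 + 3*(50*(8 - 99)) = 9 + 3*(50*(-91)) = 9 + 3*(-4550) = 9 - 13650 = -13641)
F - 29076 = -13641 - 29076 = -42717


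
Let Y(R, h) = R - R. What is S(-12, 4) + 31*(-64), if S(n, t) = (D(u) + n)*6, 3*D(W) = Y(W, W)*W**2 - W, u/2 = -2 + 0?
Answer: -2048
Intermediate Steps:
u = -4 (u = 2*(-2 + 0) = 2*(-2) = -4)
Y(R, h) = 0
D(W) = -W/3 (D(W) = (0*W**2 - W)/3 = (0 - W)/3 = (-W)/3 = -W/3)
S(n, t) = 8 + 6*n (S(n, t) = (-1/3*(-4) + n)*6 = (4/3 + n)*6 = 8 + 6*n)
S(-12, 4) + 31*(-64) = (8 + 6*(-12)) + 31*(-64) = (8 - 72) - 1984 = -64 - 1984 = -2048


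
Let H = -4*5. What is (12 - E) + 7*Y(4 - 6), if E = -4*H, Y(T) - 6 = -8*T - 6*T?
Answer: 170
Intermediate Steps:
H = -20
Y(T) = 6 - 14*T (Y(T) = 6 + (-8*T - 6*T) = 6 - 14*T)
E = 80 (E = -4*(-20) = 80)
(12 - E) + 7*Y(4 - 6) = (12 - 1*80) + 7*(6 - 14*(4 - 6)) = (12 - 80) + 7*(6 - 14*(-2)) = -68 + 7*(6 + 28) = -68 + 7*34 = -68 + 238 = 170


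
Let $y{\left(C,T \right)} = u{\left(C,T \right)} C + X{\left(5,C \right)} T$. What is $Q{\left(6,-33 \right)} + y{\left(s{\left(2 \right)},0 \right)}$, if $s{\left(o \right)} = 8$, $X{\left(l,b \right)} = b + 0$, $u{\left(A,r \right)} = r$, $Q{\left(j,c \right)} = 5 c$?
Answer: $-165$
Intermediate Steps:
$X{\left(l,b \right)} = b$
$y{\left(C,T \right)} = 2 C T$ ($y{\left(C,T \right)} = T C + C T = C T + C T = 2 C T$)
$Q{\left(6,-33 \right)} + y{\left(s{\left(2 \right)},0 \right)} = 5 \left(-33\right) + 2 \cdot 8 \cdot 0 = -165 + 0 = -165$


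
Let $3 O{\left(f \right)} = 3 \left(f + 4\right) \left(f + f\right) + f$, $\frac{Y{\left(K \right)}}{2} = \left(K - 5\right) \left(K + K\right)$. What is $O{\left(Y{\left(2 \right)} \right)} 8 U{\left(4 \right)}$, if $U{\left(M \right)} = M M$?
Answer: $121856$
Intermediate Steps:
$Y{\left(K \right)} = 4 K \left(-5 + K\right)$ ($Y{\left(K \right)} = 2 \left(K - 5\right) \left(K + K\right) = 2 \left(-5 + K\right) 2 K = 2 \cdot 2 K \left(-5 + K\right) = 4 K \left(-5 + K\right)$)
$U{\left(M \right)} = M^{2}$
$O{\left(f \right)} = \frac{f}{3} + 2 f \left(4 + f\right)$ ($O{\left(f \right)} = \frac{3 \left(f + 4\right) \left(f + f\right) + f}{3} = \frac{3 \left(4 + f\right) 2 f + f}{3} = \frac{3 \cdot 2 f \left(4 + f\right) + f}{3} = \frac{6 f \left(4 + f\right) + f}{3} = \frac{f + 6 f \left(4 + f\right)}{3} = \frac{f}{3} + 2 f \left(4 + f\right)$)
$O{\left(Y{\left(2 \right)} \right)} 8 U{\left(4 \right)} = \frac{4 \cdot 2 \left(-5 + 2\right) \left(25 + 6 \cdot 4 \cdot 2 \left(-5 + 2\right)\right)}{3} \cdot 8 \cdot 4^{2} = \frac{4 \cdot 2 \left(-3\right) \left(25 + 6 \cdot 4 \cdot 2 \left(-3\right)\right)}{3} \cdot 8 \cdot 16 = \frac{1}{3} \left(-24\right) \left(25 + 6 \left(-24\right)\right) 8 \cdot 16 = \frac{1}{3} \left(-24\right) \left(25 - 144\right) 8 \cdot 16 = \frac{1}{3} \left(-24\right) \left(-119\right) 8 \cdot 16 = 952 \cdot 8 \cdot 16 = 7616 \cdot 16 = 121856$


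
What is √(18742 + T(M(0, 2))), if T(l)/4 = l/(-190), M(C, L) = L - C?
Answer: √169146170/95 ≈ 136.90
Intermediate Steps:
T(l) = -2*l/95 (T(l) = 4*(l/(-190)) = 4*(l*(-1/190)) = 4*(-l/190) = -2*l/95)
√(18742 + T(M(0, 2))) = √(18742 - 2*(2 - 1*0)/95) = √(18742 - 2*(2 + 0)/95) = √(18742 - 2/95*2) = √(18742 - 4/95) = √(1780486/95) = √169146170/95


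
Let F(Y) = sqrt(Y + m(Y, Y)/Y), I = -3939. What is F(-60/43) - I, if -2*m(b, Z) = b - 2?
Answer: 3939 + I*sqrt(4346655)/1290 ≈ 3939.0 + 1.6162*I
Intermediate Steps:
m(b, Z) = 1 - b/2 (m(b, Z) = -(b - 2)/2 = -(-2 + b)/2 = 1 - b/2)
F(Y) = sqrt(Y + (1 - Y/2)/Y)
F(-60/43) - I = sqrt(-2 + 4*(-60/43) + 4/((-60/43)))/2 - 1*(-3939) = sqrt(-2 + 4*(-60*1/43) + 4/((-60*1/43)))/2 + 3939 = sqrt(-2 + 4*(-60/43) + 4/(-60/43))/2 + 3939 = sqrt(-2 - 240/43 + 4*(-43/60))/2 + 3939 = sqrt(-2 - 240/43 - 43/15)/2 + 3939 = sqrt(-6739/645)/2 + 3939 = (I*sqrt(4346655)/645)/2 + 3939 = I*sqrt(4346655)/1290 + 3939 = 3939 + I*sqrt(4346655)/1290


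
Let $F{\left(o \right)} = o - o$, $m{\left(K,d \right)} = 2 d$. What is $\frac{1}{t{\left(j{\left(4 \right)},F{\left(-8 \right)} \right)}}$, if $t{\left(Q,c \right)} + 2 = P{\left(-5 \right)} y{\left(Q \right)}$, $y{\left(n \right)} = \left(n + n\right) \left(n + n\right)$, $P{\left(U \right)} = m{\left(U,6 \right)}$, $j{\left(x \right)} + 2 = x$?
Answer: $\frac{1}{190} \approx 0.0052632$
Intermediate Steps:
$j{\left(x \right)} = -2 + x$
$P{\left(U \right)} = 12$ ($P{\left(U \right)} = 2 \cdot 6 = 12$)
$y{\left(n \right)} = 4 n^{2}$ ($y{\left(n \right)} = 2 n 2 n = 4 n^{2}$)
$F{\left(o \right)} = 0$
$t{\left(Q,c \right)} = -2 + 48 Q^{2}$ ($t{\left(Q,c \right)} = -2 + 12 \cdot 4 Q^{2} = -2 + 48 Q^{2}$)
$\frac{1}{t{\left(j{\left(4 \right)},F{\left(-8 \right)} \right)}} = \frac{1}{-2 + 48 \left(-2 + 4\right)^{2}} = \frac{1}{-2 + 48 \cdot 2^{2}} = \frac{1}{-2 + 48 \cdot 4} = \frac{1}{-2 + 192} = \frac{1}{190}$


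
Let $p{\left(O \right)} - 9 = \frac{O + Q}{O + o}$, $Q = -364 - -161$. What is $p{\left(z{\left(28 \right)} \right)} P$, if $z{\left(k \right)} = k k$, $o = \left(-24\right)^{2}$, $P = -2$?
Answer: $- \frac{12821}{680} \approx -18.854$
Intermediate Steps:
$o = 576$
$Q = -203$ ($Q = -364 + 161 = -203$)
$z{\left(k \right)} = k^{2}$
$p{\left(O \right)} = 9 + \frac{-203 + O}{576 + O}$ ($p{\left(O \right)} = 9 + \frac{O - 203}{O + 576} = 9 + \frac{-203 + O}{576 + O}$)
$p{\left(z{\left(28 \right)} \right)} P = \frac{4981 + 10 \cdot 28^{2}}{576 + 28^{2}} \left(-2\right) = \frac{4981 + 10 \cdot 784}{576 + 784} \left(-2\right) = \frac{4981 + 7840}{1360} \left(-2\right) = \frac{1}{1360} \cdot 12821 \left(-2\right) = \frac{12821}{1360} \left(-2\right) = - \frac{12821}{680}$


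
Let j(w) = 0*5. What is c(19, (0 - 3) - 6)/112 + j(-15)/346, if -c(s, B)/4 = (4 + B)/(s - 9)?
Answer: 1/56 ≈ 0.017857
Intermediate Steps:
j(w) = 0
c(s, B) = -4*(4 + B)/(-9 + s) (c(s, B) = -4*(4 + B)/(s - 9) = -4*(4 + B)/(-9 + s))
c(19, (0 - 3) - 6)/112 + j(-15)/346 = (4*(-4 - ((0 - 3) - 6))/(-9 + 19))/112 + 0/346 = (4*(-4 - (-3 - 6))/10)*(1/112) + 0*(1/346) = (4*(1/10)*(-4 - 1*(-9)))*(1/112) + 0 = (4*(1/10)*(-4 + 9))*(1/112) + 0 = (4*(1/10)*5)*(1/112) + 0 = 2*(1/112) + 0 = 1/56 + 0 = 1/56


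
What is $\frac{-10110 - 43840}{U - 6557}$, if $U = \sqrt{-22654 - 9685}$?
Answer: $\frac{176875075}{21513294} + \frac{26975 i \sqrt{32339}}{21513294} \approx 8.2217 + 0.22549 i$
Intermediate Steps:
$U = i \sqrt{32339}$ ($U = \sqrt{-32339} = i \sqrt{32339} \approx 179.83 i$)
$\frac{-10110 - 43840}{U - 6557} = \frac{-10110 - 43840}{i \sqrt{32339} - 6557} = - \frac{53950}{-6557 + i \sqrt{32339}}$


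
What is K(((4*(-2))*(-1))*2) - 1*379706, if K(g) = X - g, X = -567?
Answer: -380289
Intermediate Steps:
K(g) = -567 - g
K(((4*(-2))*(-1))*2) - 1*379706 = (-567 - (4*(-2))*(-1)*2) - 1*379706 = (-567 - (-8*(-1))*2) - 379706 = (-567 - 8*2) - 379706 = (-567 - 1*16) - 379706 = (-567 - 16) - 379706 = -583 - 379706 = -380289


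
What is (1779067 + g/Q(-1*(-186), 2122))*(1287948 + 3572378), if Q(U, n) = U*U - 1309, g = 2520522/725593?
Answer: 208845655026889066803994/24152814191 ≈ 8.6468e+12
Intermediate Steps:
g = 2520522/725593 (g = 2520522*(1/725593) = 2520522/725593 ≈ 3.4737)
Q(U, n) = -1309 + U² (Q(U, n) = U² - 1309 = -1309 + U²)
(1779067 + g/Q(-1*(-186), 2122))*(1287948 + 3572378) = (1779067 + 2520522/(725593*(-1309 + (-1*(-186))²)))*(1287948 + 3572378) = (1779067 + 2520522/(725593*(-1309 + 186²)))*4860326 = (1779067 + 2520522/(725593*(-1309 + 34596)))*4860326 = (1779067 + (2520522/725593)/33287)*4860326 = (1779067 + (2520522/725593)*(1/33287))*4860326 = (1779067 + 2520522/24152814191)*4860326 = (42969474686860319/24152814191)*4860326 = 208845655026889066803994/24152814191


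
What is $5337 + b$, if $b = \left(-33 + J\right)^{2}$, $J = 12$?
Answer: $5778$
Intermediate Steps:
$b = 441$ ($b = \left(-33 + 12\right)^{2} = \left(-21\right)^{2} = 441$)
$5337 + b = 5337 + 441 = 5778$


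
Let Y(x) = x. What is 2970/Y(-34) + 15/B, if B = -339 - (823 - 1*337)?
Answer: -81692/935 ≈ -87.371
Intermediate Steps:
B = -825 (B = -339 - (823 - 337) = -339 - 1*486 = -339 - 486 = -825)
2970/Y(-34) + 15/B = 2970/(-34) + 15/(-825) = 2970*(-1/34) + 15*(-1/825) = -1485/17 - 1/55 = -81692/935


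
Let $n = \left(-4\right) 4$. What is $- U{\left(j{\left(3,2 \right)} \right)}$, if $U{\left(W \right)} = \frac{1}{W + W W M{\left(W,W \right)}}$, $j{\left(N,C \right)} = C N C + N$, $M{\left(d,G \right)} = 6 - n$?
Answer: $- \frac{1}{4965} \approx -0.00020141$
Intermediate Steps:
$n = -16$
$M{\left(d,G \right)} = 22$ ($M{\left(d,G \right)} = 6 - -16 = 6 + 16 = 22$)
$j{\left(N,C \right)} = N + N C^{2}$ ($j{\left(N,C \right)} = N C^{2} + N = N + N C^{2}$)
$U{\left(W \right)} = \frac{1}{W + 22 W^{2}}$ ($U{\left(W \right)} = \frac{1}{W + W W 22} = \frac{1}{W + W^{2} \cdot 22} = \frac{1}{W + 22 W^{2}}$)
$- U{\left(j{\left(3,2 \right)} \right)} = - \frac{1}{3 \left(1 + 2^{2}\right) \left(1 + 22 \cdot 3 \left(1 + 2^{2}\right)\right)} = - \frac{1}{3 \left(1 + 4\right) \left(1 + 22 \cdot 3 \left(1 + 4\right)\right)} = - \frac{1}{3 \cdot 5 \left(1 + 22 \cdot 3 \cdot 5\right)} = - \frac{1}{15 \left(1 + 22 \cdot 15\right)} = - \frac{1}{15 \left(1 + 330\right)} = - \frac{1}{15 \cdot 331} = \left(-1\right) \frac{1}{4965} = - \frac{1}{4965}$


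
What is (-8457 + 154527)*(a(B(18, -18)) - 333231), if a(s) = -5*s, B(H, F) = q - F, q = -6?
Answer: -48683816370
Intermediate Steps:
B(H, F) = -6 - F
(-8457 + 154527)*(a(B(18, -18)) - 333231) = (-8457 + 154527)*(-5*(-6 - 1*(-18)) - 333231) = 146070*(-5*(-6 + 18) - 333231) = 146070*(-5*12 - 333231) = 146070*(-60 - 333231) = 146070*(-333291) = -48683816370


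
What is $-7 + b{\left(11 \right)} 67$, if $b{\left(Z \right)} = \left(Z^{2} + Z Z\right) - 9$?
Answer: $15604$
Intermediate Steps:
$b{\left(Z \right)} = -9 + 2 Z^{2}$ ($b{\left(Z \right)} = \left(Z^{2} + Z^{2}\right) - 9 = 2 Z^{2} - 9 = -9 + 2 Z^{2}$)
$-7 + b{\left(11 \right)} 67 = -7 + \left(-9 + 2 \cdot 11^{2}\right) 67 = -7 + \left(-9 + 2 \cdot 121\right) 67 = -7 + \left(-9 + 242\right) 67 = -7 + 233 \cdot 67 = -7 + 15611 = 15604$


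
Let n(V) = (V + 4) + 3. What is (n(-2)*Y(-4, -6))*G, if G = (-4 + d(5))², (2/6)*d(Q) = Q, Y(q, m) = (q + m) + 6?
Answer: -2420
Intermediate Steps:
Y(q, m) = 6 + m + q (Y(q, m) = (m + q) + 6 = 6 + m + q)
d(Q) = 3*Q
G = 121 (G = (-4 + 3*5)² = (-4 + 15)² = 11² = 121)
n(V) = 7 + V (n(V) = (4 + V) + 3 = 7 + V)
(n(-2)*Y(-4, -6))*G = ((7 - 2)*(6 - 6 - 4))*121 = (5*(-4))*121 = -20*121 = -2420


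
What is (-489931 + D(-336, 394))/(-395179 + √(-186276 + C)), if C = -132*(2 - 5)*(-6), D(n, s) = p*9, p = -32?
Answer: 193724254201/156166630693 + 980438*I*√47163/156166630693 ≈ 1.2405 + 0.0013634*I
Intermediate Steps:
D(n, s) = -288 (D(n, s) = -32*9 = -288)
C = -2376 (C = -132*(-3)*(-6) = -44*(-9)*(-6) = 396*(-6) = -2376)
(-489931 + D(-336, 394))/(-395179 + √(-186276 + C)) = (-489931 - 288)/(-395179 + √(-186276 - 2376)) = -490219/(-395179 + √(-188652)) = -490219/(-395179 + 2*I*√47163)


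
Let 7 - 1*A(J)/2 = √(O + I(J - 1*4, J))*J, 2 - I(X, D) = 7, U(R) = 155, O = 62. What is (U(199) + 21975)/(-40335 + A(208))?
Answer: -892303730/1615918849 + 9206080*√57/1615918849 ≈ -0.50918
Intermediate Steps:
I(X, D) = -5 (I(X, D) = 2 - 1*7 = 2 - 7 = -5)
A(J) = 14 - 2*J*√57 (A(J) = 14 - 2*√(62 - 5)*J = 14 - 2*√57*J = 14 - 2*J*√57)
(U(199) + 21975)/(-40335 + A(208)) = (155 + 21975)/(-40335 + (14 - 2*208*√57)) = 22130/(-40335 + (14 - 416*√57)) = 22130/(-40321 - 416*√57)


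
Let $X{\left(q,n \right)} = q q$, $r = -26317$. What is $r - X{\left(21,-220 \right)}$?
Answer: $-26758$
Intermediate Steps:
$X{\left(q,n \right)} = q^{2}$
$r - X{\left(21,-220 \right)} = -26317 - 21^{2} = -26317 - 441 = -26758$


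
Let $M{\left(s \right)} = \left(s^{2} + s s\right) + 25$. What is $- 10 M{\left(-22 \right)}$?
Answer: $-9930$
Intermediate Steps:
$M{\left(s \right)} = 25 + 2 s^{2}$ ($M{\left(s \right)} = \left(s^{2} + s^{2}\right) + 25 = 2 s^{2} + 25 = 25 + 2 s^{2}$)
$- 10 M{\left(-22 \right)} = - 10 \left(25 + 2 \left(-22\right)^{2}\right) = - 10 \left(25 + 2 \cdot 484\right) = - 10 \left(25 + 968\right) = \left(-10\right) 993 = -9930$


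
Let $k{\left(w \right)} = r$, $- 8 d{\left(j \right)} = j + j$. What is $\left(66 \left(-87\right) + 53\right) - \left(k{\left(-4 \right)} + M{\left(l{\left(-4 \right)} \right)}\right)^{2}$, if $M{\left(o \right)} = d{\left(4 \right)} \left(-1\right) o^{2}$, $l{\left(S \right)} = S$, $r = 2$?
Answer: $-6013$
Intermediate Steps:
$d{\left(j \right)} = - \frac{j}{4}$ ($d{\left(j \right)} = - \frac{j + j}{8} = - \frac{2 j}{8} = - \frac{j}{4}$)
$k{\left(w \right)} = 2$
$M{\left(o \right)} = o^{2}$ ($M{\left(o \right)} = \left(- \frac{1}{4}\right) 4 \left(-1\right) o^{2} = \left(-1\right) \left(-1\right) o^{2} = 1 o^{2} = o^{2}$)
$\left(66 \left(-87\right) + 53\right) - \left(k{\left(-4 \right)} + M{\left(l{\left(-4 \right)} \right)}\right)^{2} = \left(66 \left(-87\right) + 53\right) - \left(2 + \left(-4\right)^{2}\right)^{2} = \left(-5742 + 53\right) - \left(2 + 16\right)^{2} = -5689 - 18^{2} = -5689 - 324 = -6013$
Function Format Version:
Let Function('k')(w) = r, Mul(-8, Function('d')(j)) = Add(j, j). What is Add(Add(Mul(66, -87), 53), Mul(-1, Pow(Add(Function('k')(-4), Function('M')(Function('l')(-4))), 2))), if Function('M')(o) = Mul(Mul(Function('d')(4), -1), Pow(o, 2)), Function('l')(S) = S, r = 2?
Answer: -6013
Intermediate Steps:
Function('d')(j) = Mul(Rational(-1, 4), j) (Function('d')(j) = Mul(Rational(-1, 8), Add(j, j)) = Mul(Rational(-1, 8), Mul(2, j)) = Mul(Rational(-1, 4), j))
Function('k')(w) = 2
Function('M')(o) = Pow(o, 2) (Function('M')(o) = Mul(Mul(Mul(Rational(-1, 4), 4), -1), Pow(o, 2)) = Mul(Mul(-1, -1), Pow(o, 2)) = Mul(1, Pow(o, 2)) = Pow(o, 2))
Add(Add(Mul(66, -87), 53), Mul(-1, Pow(Add(Function('k')(-4), Function('M')(Function('l')(-4))), 2))) = Add(Add(Mul(66, -87), 53), Mul(-1, Pow(Add(2, Pow(-4, 2)), 2))) = Add(Add(-5742, 53), Mul(-1, Pow(Add(2, 16), 2))) = Add(-5689, Mul(-1, Pow(18, 2))) = Add(-5689, Mul(-1, 324)) = Add(-5689, -324) = -6013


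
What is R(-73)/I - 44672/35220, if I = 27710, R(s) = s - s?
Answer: -11168/8805 ≈ -1.2684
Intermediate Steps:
R(s) = 0
R(-73)/I - 44672/35220 = 0/27710 - 44672/35220 = 0*(1/27710) - 44672*1/35220 = 0 - 11168/8805 = -11168/8805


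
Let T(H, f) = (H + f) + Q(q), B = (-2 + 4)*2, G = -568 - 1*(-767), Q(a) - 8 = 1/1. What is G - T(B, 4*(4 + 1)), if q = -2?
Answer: 166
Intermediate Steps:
Q(a) = 9 (Q(a) = 8 + 1/1 = 8 + 1 = 9)
G = 199 (G = -568 + 767 = 199)
B = 4 (B = 2*2 = 4)
T(H, f) = 9 + H + f (T(H, f) = (H + f) + 9 = 9 + H + f)
G - T(B, 4*(4 + 1)) = 199 - (9 + 4 + 4*(4 + 1)) = 199 - (9 + 4 + 4*5) = 199 - (9 + 4 + 20) = 199 - 1*33 = 199 - 33 = 166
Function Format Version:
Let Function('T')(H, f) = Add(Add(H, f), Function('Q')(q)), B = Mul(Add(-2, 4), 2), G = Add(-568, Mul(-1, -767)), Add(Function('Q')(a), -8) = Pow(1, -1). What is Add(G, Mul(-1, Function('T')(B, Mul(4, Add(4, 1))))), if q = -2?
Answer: 166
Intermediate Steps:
Function('Q')(a) = 9 (Function('Q')(a) = Add(8, Pow(1, -1)) = Add(8, 1) = 9)
G = 199 (G = Add(-568, 767) = 199)
B = 4 (B = Mul(2, 2) = 4)
Function('T')(H, f) = Add(9, H, f) (Function('T')(H, f) = Add(Add(H, f), 9) = Add(9, H, f))
Add(G, Mul(-1, Function('T')(B, Mul(4, Add(4, 1))))) = Add(199, Mul(-1, Add(9, 4, Mul(4, Add(4, 1))))) = Add(199, Mul(-1, Add(9, 4, Mul(4, 5)))) = Add(199, Mul(-1, Add(9, 4, 20))) = Add(199, Mul(-1, 33)) = Add(199, -33) = 166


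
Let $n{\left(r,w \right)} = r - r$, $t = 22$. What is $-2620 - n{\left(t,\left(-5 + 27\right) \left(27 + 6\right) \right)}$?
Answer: $-2620$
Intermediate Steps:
$n{\left(r,w \right)} = 0$
$-2620 - n{\left(t,\left(-5 + 27\right) \left(27 + 6\right) \right)} = -2620 - 0 = -2620 + 0 = -2620$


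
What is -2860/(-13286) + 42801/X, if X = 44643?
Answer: 8927347/7604191 ≈ 1.1740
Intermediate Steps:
-2860/(-13286) + 42801/X = -2860/(-13286) + 42801/44643 = -2860*(-1/13286) + 42801*(1/44643) = 110/511 + 14267/14881 = 8927347/7604191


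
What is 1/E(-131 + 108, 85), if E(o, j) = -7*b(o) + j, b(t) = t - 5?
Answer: 1/281 ≈ 0.0035587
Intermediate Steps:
b(t) = -5 + t
E(o, j) = 35 + j - 7*o (E(o, j) = -7*(-5 + o) + j = (35 - 7*o) + j = 35 + j - 7*o)
1/E(-131 + 108, 85) = 1/(35 + 85 - 7*(-131 + 108)) = 1/(35 + 85 - 7*(-23)) = 1/(35 + 85 + 161) = 1/281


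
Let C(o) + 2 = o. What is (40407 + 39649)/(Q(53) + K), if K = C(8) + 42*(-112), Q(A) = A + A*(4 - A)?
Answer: -40028/3621 ≈ -11.054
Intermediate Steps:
C(o) = -2 + o
K = -4698 (K = (-2 + 8) + 42*(-112) = 6 - 4704 = -4698)
(40407 + 39649)/(Q(53) + K) = (40407 + 39649)/(53*(5 - 1*53) - 4698) = 80056/(53*(5 - 53) - 4698) = 80056/(53*(-48) - 4698) = 80056/(-2544 - 4698) = 80056/(-7242) = 80056*(-1/7242) = -40028/3621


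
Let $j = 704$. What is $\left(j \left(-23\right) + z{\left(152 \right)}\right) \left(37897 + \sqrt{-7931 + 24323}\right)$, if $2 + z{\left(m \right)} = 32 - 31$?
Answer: $-613666121 - 32386 \sqrt{4098} \approx -6.1574 \cdot 10^{8}$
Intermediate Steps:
$z{\left(m \right)} = -1$ ($z{\left(m \right)} = -2 + \left(32 - 31\right) = -2 + 1 = -1$)
$\left(j \left(-23\right) + z{\left(152 \right)}\right) \left(37897 + \sqrt{-7931 + 24323}\right) = \left(704 \left(-23\right) - 1\right) \left(37897 + \sqrt{-7931 + 24323}\right) = \left(-16192 - 1\right) \left(37897 + \sqrt{16392}\right) = - 16193 \left(37897 + 2 \sqrt{4098}\right) = -613666121 - 32386 \sqrt{4098}$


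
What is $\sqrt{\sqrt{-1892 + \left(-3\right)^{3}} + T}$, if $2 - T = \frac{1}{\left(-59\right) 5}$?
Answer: $\frac{\sqrt{174345 + 87025 i \sqrt{1919}}}{295} \approx 4.7883 + 4.5743 i$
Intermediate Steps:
$T = \frac{591}{295}$ ($T = 2 - \frac{1}{\left(-59\right) 5} = 2 - \frac{1}{-295} = 2 - - \frac{1}{295} = 2 + \frac{1}{295} = \frac{591}{295} \approx 2.0034$)
$\sqrt{\sqrt{-1892 + \left(-3\right)^{3}} + T} = \sqrt{\sqrt{-1892 + \left(-3\right)^{3}} + \frac{591}{295}} = \sqrt{\sqrt{-1892 - 27} + \frac{591}{295}} = \sqrt{\sqrt{-1919} + \frac{591}{295}} = \sqrt{i \sqrt{1919} + \frac{591}{295}} = \sqrt{\frac{591}{295} + i \sqrt{1919}}$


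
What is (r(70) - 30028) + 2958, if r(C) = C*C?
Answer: -22170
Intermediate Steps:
r(C) = C²
(r(70) - 30028) + 2958 = (70² - 30028) + 2958 = (4900 - 30028) + 2958 = -25128 + 2958 = -22170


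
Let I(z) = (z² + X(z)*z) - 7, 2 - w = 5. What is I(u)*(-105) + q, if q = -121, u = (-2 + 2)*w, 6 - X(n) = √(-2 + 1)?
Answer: 614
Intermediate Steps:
w = -3 (w = 2 - 1*5 = 2 - 5 = -3)
X(n) = 6 - I (X(n) = 6 - √(-2 + 1) = 6 - √(-1) = 6 - I)
u = 0 (u = (-2 + 2)*(-3) = 0*(-3) = 0)
I(z) = -7 + z² + z*(6 - I) (I(z) = (z² + (6 - I)*z) - 7 = (z² + z*(6 - I)) - 7 = -7 + z² + z*(6 - I))
I(u)*(-105) + q = (-7 + 0² + 0*(6 - I))*(-105) - 121 = (-7 + 0 + 0)*(-105) - 121 = -7*(-105) - 121 = 735 - 121 = 614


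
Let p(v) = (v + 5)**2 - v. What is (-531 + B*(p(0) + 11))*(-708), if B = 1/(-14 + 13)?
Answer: 401436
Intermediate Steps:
B = -1 (B = 1/(-1) = -1)
p(v) = (5 + v)**2 - v
(-531 + B*(p(0) + 11))*(-708) = (-531 - (((5 + 0)**2 - 1*0) + 11))*(-708) = (-531 - ((5**2 + 0) + 11))*(-708) = (-531 - ((25 + 0) + 11))*(-708) = (-531 - (25 + 11))*(-708) = (-531 - 1*36)*(-708) = (-531 - 36)*(-708) = -567*(-708) = 401436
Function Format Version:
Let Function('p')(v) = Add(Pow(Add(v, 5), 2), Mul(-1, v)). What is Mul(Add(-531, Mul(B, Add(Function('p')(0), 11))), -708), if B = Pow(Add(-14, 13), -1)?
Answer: 401436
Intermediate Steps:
B = -1 (B = Pow(-1, -1) = -1)
Function('p')(v) = Add(Pow(Add(5, v), 2), Mul(-1, v))
Mul(Add(-531, Mul(B, Add(Function('p')(0), 11))), -708) = Mul(Add(-531, Mul(-1, Add(Add(Pow(Add(5, 0), 2), Mul(-1, 0)), 11))), -708) = Mul(Add(-531, Mul(-1, Add(Add(Pow(5, 2), 0), 11))), -708) = Mul(Add(-531, Mul(-1, Add(Add(25, 0), 11))), -708) = Mul(Add(-531, Mul(-1, Add(25, 11))), -708) = Mul(Add(-531, Mul(-1, 36)), -708) = Mul(Add(-531, -36), -708) = Mul(-567, -708) = 401436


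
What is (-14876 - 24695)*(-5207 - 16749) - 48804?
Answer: 868772072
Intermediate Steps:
(-14876 - 24695)*(-5207 - 16749) - 48804 = -39571*(-21956) - 48804 = 868820876 - 48804 = 868772072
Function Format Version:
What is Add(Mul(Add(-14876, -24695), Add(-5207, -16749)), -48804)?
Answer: 868772072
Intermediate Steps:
Add(Mul(Add(-14876, -24695), Add(-5207, -16749)), -48804) = Add(Mul(-39571, -21956), -48804) = Add(868820876, -48804) = 868772072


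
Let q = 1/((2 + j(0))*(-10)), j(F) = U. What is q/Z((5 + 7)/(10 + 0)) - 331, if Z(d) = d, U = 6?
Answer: -31777/96 ≈ -331.01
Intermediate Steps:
j(F) = 6
q = -1/80 (q = 1/((2 + 6)*(-10)) = 1/(8*(-10)) = 1/(-80) = -1/80 ≈ -0.012500)
q/Z((5 + 7)/(10 + 0)) - 331 = -(10 + 0)/(5 + 7)/80 - 331 = -1/(80*(12/10)) - 331 = -1/(80*(12*(⅒))) - 331 = -1/(80*6/5) - 331 = -1/80*⅚ - 331 = -1/96 - 331 = -31777/96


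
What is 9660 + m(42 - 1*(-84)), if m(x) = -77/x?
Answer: 173869/18 ≈ 9659.4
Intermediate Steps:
9660 + m(42 - 1*(-84)) = 9660 - 77/(42 - 1*(-84)) = 9660 - 77/(42 + 84) = 9660 - 77/126 = 9660 - 77*1/126 = 9660 - 11/18 = 173869/18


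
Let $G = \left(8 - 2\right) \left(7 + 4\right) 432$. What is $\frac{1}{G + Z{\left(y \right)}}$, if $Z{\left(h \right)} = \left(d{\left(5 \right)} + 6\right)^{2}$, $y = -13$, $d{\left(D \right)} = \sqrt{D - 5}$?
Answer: $\frac{1}{28548} \approx 3.5029 \cdot 10^{-5}$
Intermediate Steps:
$d{\left(D \right)} = \sqrt{-5 + D}$
$Z{\left(h \right)} = 36$ ($Z{\left(h \right)} = \left(\sqrt{-5 + 5} + 6\right)^{2} = \left(\sqrt{0} + 6\right)^{2} = \left(0 + 6\right)^{2} = 6^{2} = 36$)
$G = 28512$ ($G = 6 \cdot 11 \cdot 432 = 66 \cdot 432 = 28512$)
$\frac{1}{G + Z{\left(y \right)}} = \frac{1}{28512 + 36} = \frac{1}{28548}$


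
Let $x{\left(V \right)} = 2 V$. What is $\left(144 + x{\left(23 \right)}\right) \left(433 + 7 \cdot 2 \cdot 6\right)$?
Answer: $98230$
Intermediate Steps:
$\left(144 + x{\left(23 \right)}\right) \left(433 + 7 \cdot 2 \cdot 6\right) = \left(144 + 2 \cdot 23\right) \left(433 + 7 \cdot 2 \cdot 6\right) = \left(144 + 46\right) \left(433 + 14 \cdot 6\right) = 190 \left(433 + 84\right) = 190 \cdot 517 = 98230$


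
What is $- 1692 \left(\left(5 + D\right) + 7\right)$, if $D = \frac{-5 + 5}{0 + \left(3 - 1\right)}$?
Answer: $-20304$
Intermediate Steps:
$D = 0$ ($D = \frac{0}{0 + 2} = \frac{0}{2} = 0 \cdot \frac{1}{2} = 0$)
$- 1692 \left(\left(5 + D\right) + 7\right) = - 1692 \left(\left(5 + 0\right) + 7\right) = - 1692 \left(5 + 7\right) = \left(-1692\right) 12 = -20304$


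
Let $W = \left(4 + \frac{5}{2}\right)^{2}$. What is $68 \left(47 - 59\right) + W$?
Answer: $- \frac{3095}{4} \approx -773.75$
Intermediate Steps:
$W = \frac{169}{4}$ ($W = \left(4 + 5 \cdot \frac{1}{2}\right)^{2} = \left(4 + \frac{5}{2}\right)^{2} = \left(\frac{13}{2}\right)^{2} = \frac{169}{4} \approx 42.25$)
$68 \left(47 - 59\right) + W = 68 \left(47 - 59\right) + \frac{169}{4} = 68 \left(-12\right) + \frac{169}{4} = -816 + \frac{169}{4} = - \frac{3095}{4}$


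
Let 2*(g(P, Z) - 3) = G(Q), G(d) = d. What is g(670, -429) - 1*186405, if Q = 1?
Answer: -372803/2 ≈ -1.8640e+5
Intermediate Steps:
g(P, Z) = 7/2 (g(P, Z) = 3 + (½)*1 = 3 + ½ = 7/2)
g(670, -429) - 1*186405 = 7/2 - 1*186405 = 7/2 - 186405 = -372803/2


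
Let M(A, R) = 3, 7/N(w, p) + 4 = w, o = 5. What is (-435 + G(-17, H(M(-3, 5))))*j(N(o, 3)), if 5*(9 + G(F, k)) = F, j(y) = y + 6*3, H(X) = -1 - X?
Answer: -11185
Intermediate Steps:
N(w, p) = 7/(-4 + w)
j(y) = 18 + y (j(y) = y + 18 = 18 + y)
G(F, k) = -9 + F/5
(-435 + G(-17, H(M(-3, 5))))*j(N(o, 3)) = (-435 + (-9 + (1/5)*(-17)))*(18 + 7/(-4 + 5)) = (-435 + (-9 - 17/5))*(18 + 7/1) = (-435 - 62/5)*(18 + 7*1) = -2237*(18 + 7)/5 = -2237/5*25 = -11185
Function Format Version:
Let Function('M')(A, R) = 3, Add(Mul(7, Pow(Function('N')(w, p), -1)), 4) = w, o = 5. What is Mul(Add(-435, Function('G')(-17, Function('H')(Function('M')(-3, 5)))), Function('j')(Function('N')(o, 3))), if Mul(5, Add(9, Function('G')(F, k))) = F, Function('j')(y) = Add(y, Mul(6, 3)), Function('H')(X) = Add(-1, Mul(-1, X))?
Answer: -11185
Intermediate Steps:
Function('N')(w, p) = Mul(7, Pow(Add(-4, w), -1))
Function('j')(y) = Add(18, y) (Function('j')(y) = Add(y, 18) = Add(18, y))
Function('G')(F, k) = Add(-9, Mul(Rational(1, 5), F))
Mul(Add(-435, Function('G')(-17, Function('H')(Function('M')(-3, 5)))), Function('j')(Function('N')(o, 3))) = Mul(Add(-435, Add(-9, Mul(Rational(1, 5), -17))), Add(18, Mul(7, Pow(Add(-4, 5), -1)))) = Mul(Add(-435, Add(-9, Rational(-17, 5))), Add(18, Mul(7, Pow(1, -1)))) = Mul(Add(-435, Rational(-62, 5)), Add(18, Mul(7, 1))) = Mul(Rational(-2237, 5), Add(18, 7)) = Mul(Rational(-2237, 5), 25) = -11185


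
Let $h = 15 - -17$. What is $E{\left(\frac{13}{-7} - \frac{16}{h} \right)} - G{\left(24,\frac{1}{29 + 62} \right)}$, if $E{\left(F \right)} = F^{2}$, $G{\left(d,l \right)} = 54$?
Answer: $- \frac{9495}{196} \approx -48.444$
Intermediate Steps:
$h = 32$ ($h = 15 + 17 = 32$)
$E{\left(\frac{13}{-7} - \frac{16}{h} \right)} - G{\left(24,\frac{1}{29 + 62} \right)} = \left(\frac{13}{-7} - \frac{16}{32}\right)^{2} - 54 = \left(13 \left(- \frac{1}{7}\right) - \frac{1}{2}\right)^{2} - 54 = \left(- \frac{13}{7} - \frac{1}{2}\right)^{2} - 54 = \left(- \frac{33}{14}\right)^{2} - 54 = \frac{1089}{196} - 54 = - \frac{9495}{196}$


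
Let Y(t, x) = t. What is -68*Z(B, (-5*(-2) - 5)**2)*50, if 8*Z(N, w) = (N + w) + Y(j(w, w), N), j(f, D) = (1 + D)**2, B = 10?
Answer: -302175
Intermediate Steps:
Z(N, w) = N/8 + w/8 + (1 + w)**2/8 (Z(N, w) = ((N + w) + (1 + w)**2)/8 = (N + w + (1 + w)**2)/8 = N/8 + w/8 + (1 + w)**2/8)
-68*Z(B, (-5*(-2) - 5)**2)*50 = -68*((1/8)*10 + (-5*(-2) - 5)**2/8 + (1 + (-5*(-2) - 5)**2)**2/8)*50 = -68*(5/4 + (10 - 5)**2/8 + (1 + (10 - 5)**2)**2/8)*50 = -68*(5/4 + (1/8)*5**2 + (1 + 5**2)**2/8)*50 = -68*(5/4 + (1/8)*25 + (1 + 25)**2/8)*50 = -68*(5/4 + 25/8 + (1/8)*26**2)*50 = -68*(5/4 + 25/8 + (1/8)*676)*50 = -68*(5/4 + 25/8 + 169/2)*50 = -68*711/8*50 = -12087/2*50 = -302175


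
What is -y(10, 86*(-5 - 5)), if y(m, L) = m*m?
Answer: -100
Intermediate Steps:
y(m, L) = m²
-y(10, 86*(-5 - 5)) = -1*10² = -1*100 = -100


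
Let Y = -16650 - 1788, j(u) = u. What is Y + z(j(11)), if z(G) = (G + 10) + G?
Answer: -18406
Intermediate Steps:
z(G) = 10 + 2*G (z(G) = (10 + G) + G = 10 + 2*G)
Y = -18438
Y + z(j(11)) = -18438 + (10 + 2*11) = -18438 + (10 + 22) = -18438 + 32 = -18406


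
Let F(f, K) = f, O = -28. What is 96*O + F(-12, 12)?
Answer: -2700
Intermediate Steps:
96*O + F(-12, 12) = 96*(-28) - 12 = -2688 - 12 = -2700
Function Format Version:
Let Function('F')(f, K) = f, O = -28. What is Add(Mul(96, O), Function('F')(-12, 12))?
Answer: -2700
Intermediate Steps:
Add(Mul(96, O), Function('F')(-12, 12)) = Add(Mul(96, -28), -12) = Add(-2688, -12) = -2700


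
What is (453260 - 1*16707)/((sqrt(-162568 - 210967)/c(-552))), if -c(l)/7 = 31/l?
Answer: -94732001*I*sqrt(373535)/206191320 ≈ -280.8*I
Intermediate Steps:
c(l) = -217/l
(453260 - 1*16707)/((sqrt(-162568 - 210967)/c(-552))) = (453260 - 1*16707)/((sqrt(-162568 - 210967)/((-217/(-552))))) = (453260 - 16707)/((sqrt(-373535)/((-217*(-1/552))))) = 436553/(((I*sqrt(373535))/(217/552))) = 436553/(((I*sqrt(373535))*(552/217))) = 436553/((552*I*sqrt(373535)/217)) = 436553*(-217*I*sqrt(373535)/206191320) = -94732001*I*sqrt(373535)/206191320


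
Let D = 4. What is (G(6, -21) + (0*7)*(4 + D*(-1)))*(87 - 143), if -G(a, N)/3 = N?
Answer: -3528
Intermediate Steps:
G(a, N) = -3*N
(G(6, -21) + (0*7)*(4 + D*(-1)))*(87 - 143) = (-3*(-21) + (0*7)*(4 + 4*(-1)))*(87 - 143) = (63 + 0*(4 - 4))*(-56) = (63 + 0*0)*(-56) = (63 + 0)*(-56) = 63*(-56) = -3528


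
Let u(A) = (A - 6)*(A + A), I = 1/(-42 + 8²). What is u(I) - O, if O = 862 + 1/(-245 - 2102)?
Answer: -489900803/567974 ≈ -862.54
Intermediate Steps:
O = 2023113/2347 (O = 862 + 1/(-2347) = 862 - 1/2347 = 2023113/2347 ≈ 862.00)
I = 1/22 (I = 1/(-42 + 64) = 1/22 ≈ 0.045455)
u(A) = 2*A*(-6 + A) (u(A) = (-6 + A)*(2*A) = 2*A*(-6 + A))
u(I) - O = 2*(1/22)*(-6 + 1/22) - 1*2023113/2347 = 2*(1/22)*(-131/22) - 2023113/2347 = -131/242 - 2023113/2347 = -489900803/567974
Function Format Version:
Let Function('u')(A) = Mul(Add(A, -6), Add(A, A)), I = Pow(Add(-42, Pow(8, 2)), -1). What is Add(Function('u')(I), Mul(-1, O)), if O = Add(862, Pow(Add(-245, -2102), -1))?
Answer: Rational(-489900803, 567974) ≈ -862.54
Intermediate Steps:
O = Rational(2023113, 2347) (O = Add(862, Pow(-2347, -1)) = Add(862, Rational(-1, 2347)) = Rational(2023113, 2347) ≈ 862.00)
I = Rational(1, 22) (I = Pow(Add(-42, 64), -1) = Pow(22, -1) = Rational(1, 22) ≈ 0.045455)
Function('u')(A) = Mul(2, A, Add(-6, A)) (Function('u')(A) = Mul(Add(-6, A), Mul(2, A)) = Mul(2, A, Add(-6, A)))
Add(Function('u')(I), Mul(-1, O)) = Add(Mul(2, Rational(1, 22), Add(-6, Rational(1, 22))), Mul(-1, Rational(2023113, 2347))) = Add(Mul(2, Rational(1, 22), Rational(-131, 22)), Rational(-2023113, 2347)) = Add(Rational(-131, 242), Rational(-2023113, 2347)) = Rational(-489900803, 567974)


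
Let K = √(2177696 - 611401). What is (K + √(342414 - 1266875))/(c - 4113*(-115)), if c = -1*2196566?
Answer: -√1566295/1723571 - I*√924461/1723571 ≈ -0.00072612 - 0.00055785*I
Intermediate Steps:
K = √1566295 ≈ 1251.5
c = -2196566
(K + √(342414 - 1266875))/(c - 4113*(-115)) = (√1566295 + √(342414 - 1266875))/(-2196566 - 4113*(-115)) = (√1566295 + √(-924461))/(-2196566 + 472995) = (√1566295 + I*√924461)/(-1723571) = (√1566295 + I*√924461)*(-1/1723571) = -√1566295/1723571 - I*√924461/1723571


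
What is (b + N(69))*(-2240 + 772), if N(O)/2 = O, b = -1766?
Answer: 2389904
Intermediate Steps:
N(O) = 2*O
(b + N(69))*(-2240 + 772) = (-1766 + 2*69)*(-2240 + 772) = (-1766 + 138)*(-1468) = -1628*(-1468) = 2389904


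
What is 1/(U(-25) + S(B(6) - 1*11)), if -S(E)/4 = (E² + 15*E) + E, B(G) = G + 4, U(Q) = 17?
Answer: 1/77 ≈ 0.012987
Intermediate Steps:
B(G) = 4 + G
S(E) = -64*E - 4*E² (S(E) = -4*((E² + 15*E) + E) = -4*(E² + 16*E) = -64*E - 4*E²)
1/(U(-25) + S(B(6) - 1*11)) = 1/(17 - 4*((4 + 6) - 1*11)*(16 + ((4 + 6) - 1*11))) = 1/(17 - 4*(10 - 11)*(16 + (10 - 11))) = 1/(17 - 4*(-1)*(16 - 1)) = 1/(17 - 4*(-1)*15) = 1/(17 + 60) = 1/77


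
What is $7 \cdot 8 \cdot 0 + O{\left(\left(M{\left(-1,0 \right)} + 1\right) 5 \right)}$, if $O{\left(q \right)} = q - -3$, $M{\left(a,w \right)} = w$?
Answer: $8$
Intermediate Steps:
$O{\left(q \right)} = 3 + q$ ($O{\left(q \right)} = q + 3 = 3 + q$)
$7 \cdot 8 \cdot 0 + O{\left(\left(M{\left(-1,0 \right)} + 1\right) 5 \right)} = 7 \cdot 8 \cdot 0 + \left(3 + \left(0 + 1\right) 5\right) = 56 \cdot 0 + \left(3 + 1 \cdot 5\right) = 0 + \left(3 + 5\right) = 0 + 8 = 8$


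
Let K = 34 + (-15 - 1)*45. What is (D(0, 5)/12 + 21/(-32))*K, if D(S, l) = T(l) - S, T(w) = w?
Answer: 7889/48 ≈ 164.35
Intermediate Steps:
D(S, l) = l - S
K = -686 (K = 34 - 16*45 = 34 - 720 = -686)
(D(0, 5)/12 + 21/(-32))*K = ((5 - 1*0)/12 + 21/(-32))*(-686) = ((5 + 0)*(1/12) + 21*(-1/32))*(-686) = (5*(1/12) - 21/32)*(-686) = (5/12 - 21/32)*(-686) = -23/96*(-686) = 7889/48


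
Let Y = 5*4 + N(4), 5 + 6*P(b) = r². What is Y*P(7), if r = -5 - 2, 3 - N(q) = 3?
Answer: 440/3 ≈ 146.67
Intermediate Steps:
N(q) = 0 (N(q) = 3 - 1*3 = 3 - 3 = 0)
r = -7
P(b) = 22/3 (P(b) = -⅚ + (⅙)*(-7)² = -⅚ + (⅙)*49 = -⅚ + 49/6 = 22/3)
Y = 20 (Y = 5*4 + 0 = 20 + 0 = 20)
Y*P(7) = 20*(22/3) = 440/3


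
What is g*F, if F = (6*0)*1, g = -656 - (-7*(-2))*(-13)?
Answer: 0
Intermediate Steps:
g = -474 (g = -656 - 14*(-13) = -656 - 1*(-182) = -656 + 182 = -474)
F = 0 (F = 0*1 = 0)
g*F = -474*0 = 0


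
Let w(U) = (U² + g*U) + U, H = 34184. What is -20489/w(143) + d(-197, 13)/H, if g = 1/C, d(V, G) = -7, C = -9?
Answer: -900694297/904337720 ≈ -0.99597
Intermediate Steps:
g = -⅑ (g = 1/(-9) = -⅑ ≈ -0.11111)
w(U) = U² + 8*U/9 (w(U) = (U² - U/9) + U = U² + 8*U/9)
-20489/w(143) + d(-197, 13)/H = -20489*9/(143*(8 + 9*143)) - 7/34184 = -20489*9/(143*(8 + 1287)) - 7*1/34184 = -20489/((⅑)*143*1295) - 7/34184 = -20489/185185/9 - 7/34184 = -20489*9/185185 - 7/34184 = -26343/26455 - 7/34184 = -900694297/904337720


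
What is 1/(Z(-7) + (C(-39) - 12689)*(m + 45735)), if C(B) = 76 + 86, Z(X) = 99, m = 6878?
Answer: -1/659082952 ≈ -1.5173e-9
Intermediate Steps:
C(B) = 162
1/(Z(-7) + (C(-39) - 12689)*(m + 45735)) = 1/(99 + (162 - 12689)*(6878 + 45735)) = 1/(99 - 12527*52613) = 1/(99 - 659083051) = 1/(-659082952) = -1/659082952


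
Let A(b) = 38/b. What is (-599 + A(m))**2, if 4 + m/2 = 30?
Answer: 241958025/676 ≈ 3.5793e+5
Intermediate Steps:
m = 52 (m = -8 + 2*30 = -8 + 60 = 52)
(-599 + A(m))**2 = (-599 + 38/52)**2 = (-599 + 38*(1/52))**2 = (-599 + 19/26)**2 = (-15555/26)**2 = 241958025/676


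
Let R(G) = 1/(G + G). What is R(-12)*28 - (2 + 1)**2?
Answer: -61/6 ≈ -10.167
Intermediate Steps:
R(G) = 1/(2*G)
R(-12)*28 - (2 + 1)**2 = ((1/2)/(-12))*28 - (2 + 1)**2 = ((1/2)*(-1/12))*28 - 1*3**2 = -1/24*28 - 1*9 = -7/6 - 9 = -61/6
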